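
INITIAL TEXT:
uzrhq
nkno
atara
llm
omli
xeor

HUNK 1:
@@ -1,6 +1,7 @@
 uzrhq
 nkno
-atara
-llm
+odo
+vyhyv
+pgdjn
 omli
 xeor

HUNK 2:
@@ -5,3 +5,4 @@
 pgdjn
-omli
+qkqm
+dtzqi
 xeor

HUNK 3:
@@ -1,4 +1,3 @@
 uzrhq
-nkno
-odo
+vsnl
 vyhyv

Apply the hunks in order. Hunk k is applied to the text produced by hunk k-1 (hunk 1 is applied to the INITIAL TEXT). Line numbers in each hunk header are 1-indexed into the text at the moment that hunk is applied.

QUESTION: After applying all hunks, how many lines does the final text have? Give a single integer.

Answer: 7

Derivation:
Hunk 1: at line 1 remove [atara,llm] add [odo,vyhyv,pgdjn] -> 7 lines: uzrhq nkno odo vyhyv pgdjn omli xeor
Hunk 2: at line 5 remove [omli] add [qkqm,dtzqi] -> 8 lines: uzrhq nkno odo vyhyv pgdjn qkqm dtzqi xeor
Hunk 3: at line 1 remove [nkno,odo] add [vsnl] -> 7 lines: uzrhq vsnl vyhyv pgdjn qkqm dtzqi xeor
Final line count: 7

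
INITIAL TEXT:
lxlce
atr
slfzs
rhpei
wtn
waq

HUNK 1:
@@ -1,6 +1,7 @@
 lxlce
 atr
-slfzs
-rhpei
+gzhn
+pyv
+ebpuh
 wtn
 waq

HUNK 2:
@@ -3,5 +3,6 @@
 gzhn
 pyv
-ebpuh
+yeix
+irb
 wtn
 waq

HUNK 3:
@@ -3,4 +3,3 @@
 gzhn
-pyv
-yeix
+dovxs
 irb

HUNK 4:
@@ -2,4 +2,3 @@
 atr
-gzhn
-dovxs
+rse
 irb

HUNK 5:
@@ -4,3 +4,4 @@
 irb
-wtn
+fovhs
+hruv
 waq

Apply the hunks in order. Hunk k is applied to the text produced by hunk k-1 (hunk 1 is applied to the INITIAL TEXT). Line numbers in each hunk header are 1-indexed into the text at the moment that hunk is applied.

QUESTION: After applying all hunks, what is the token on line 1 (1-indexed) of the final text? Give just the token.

Hunk 1: at line 1 remove [slfzs,rhpei] add [gzhn,pyv,ebpuh] -> 7 lines: lxlce atr gzhn pyv ebpuh wtn waq
Hunk 2: at line 3 remove [ebpuh] add [yeix,irb] -> 8 lines: lxlce atr gzhn pyv yeix irb wtn waq
Hunk 3: at line 3 remove [pyv,yeix] add [dovxs] -> 7 lines: lxlce atr gzhn dovxs irb wtn waq
Hunk 4: at line 2 remove [gzhn,dovxs] add [rse] -> 6 lines: lxlce atr rse irb wtn waq
Hunk 5: at line 4 remove [wtn] add [fovhs,hruv] -> 7 lines: lxlce atr rse irb fovhs hruv waq
Final line 1: lxlce

Answer: lxlce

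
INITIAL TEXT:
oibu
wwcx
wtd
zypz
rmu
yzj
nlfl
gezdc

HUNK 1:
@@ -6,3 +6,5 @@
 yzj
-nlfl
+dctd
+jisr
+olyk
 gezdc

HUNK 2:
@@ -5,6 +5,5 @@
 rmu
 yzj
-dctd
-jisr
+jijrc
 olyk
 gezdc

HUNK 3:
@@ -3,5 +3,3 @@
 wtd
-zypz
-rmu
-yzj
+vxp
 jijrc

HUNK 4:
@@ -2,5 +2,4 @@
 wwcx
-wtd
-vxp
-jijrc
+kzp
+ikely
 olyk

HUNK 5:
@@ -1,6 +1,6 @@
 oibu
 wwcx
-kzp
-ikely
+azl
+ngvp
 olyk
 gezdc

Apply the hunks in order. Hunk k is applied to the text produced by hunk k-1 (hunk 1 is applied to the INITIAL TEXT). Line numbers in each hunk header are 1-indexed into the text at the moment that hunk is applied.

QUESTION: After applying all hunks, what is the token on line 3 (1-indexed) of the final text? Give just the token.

Answer: azl

Derivation:
Hunk 1: at line 6 remove [nlfl] add [dctd,jisr,olyk] -> 10 lines: oibu wwcx wtd zypz rmu yzj dctd jisr olyk gezdc
Hunk 2: at line 5 remove [dctd,jisr] add [jijrc] -> 9 lines: oibu wwcx wtd zypz rmu yzj jijrc olyk gezdc
Hunk 3: at line 3 remove [zypz,rmu,yzj] add [vxp] -> 7 lines: oibu wwcx wtd vxp jijrc olyk gezdc
Hunk 4: at line 2 remove [wtd,vxp,jijrc] add [kzp,ikely] -> 6 lines: oibu wwcx kzp ikely olyk gezdc
Hunk 5: at line 1 remove [kzp,ikely] add [azl,ngvp] -> 6 lines: oibu wwcx azl ngvp olyk gezdc
Final line 3: azl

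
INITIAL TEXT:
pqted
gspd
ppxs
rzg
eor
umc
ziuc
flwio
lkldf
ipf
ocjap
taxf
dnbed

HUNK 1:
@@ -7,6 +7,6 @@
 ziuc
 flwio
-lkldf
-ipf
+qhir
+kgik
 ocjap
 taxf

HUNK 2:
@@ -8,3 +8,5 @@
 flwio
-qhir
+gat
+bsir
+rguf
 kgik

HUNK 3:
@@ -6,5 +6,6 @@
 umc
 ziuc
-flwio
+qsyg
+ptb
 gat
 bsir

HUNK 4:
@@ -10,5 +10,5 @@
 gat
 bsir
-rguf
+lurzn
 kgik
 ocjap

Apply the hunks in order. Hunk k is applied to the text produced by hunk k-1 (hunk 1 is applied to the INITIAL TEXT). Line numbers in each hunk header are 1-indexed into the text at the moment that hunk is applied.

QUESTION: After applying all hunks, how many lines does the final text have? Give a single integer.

Hunk 1: at line 7 remove [lkldf,ipf] add [qhir,kgik] -> 13 lines: pqted gspd ppxs rzg eor umc ziuc flwio qhir kgik ocjap taxf dnbed
Hunk 2: at line 8 remove [qhir] add [gat,bsir,rguf] -> 15 lines: pqted gspd ppxs rzg eor umc ziuc flwio gat bsir rguf kgik ocjap taxf dnbed
Hunk 3: at line 6 remove [flwio] add [qsyg,ptb] -> 16 lines: pqted gspd ppxs rzg eor umc ziuc qsyg ptb gat bsir rguf kgik ocjap taxf dnbed
Hunk 4: at line 10 remove [rguf] add [lurzn] -> 16 lines: pqted gspd ppxs rzg eor umc ziuc qsyg ptb gat bsir lurzn kgik ocjap taxf dnbed
Final line count: 16

Answer: 16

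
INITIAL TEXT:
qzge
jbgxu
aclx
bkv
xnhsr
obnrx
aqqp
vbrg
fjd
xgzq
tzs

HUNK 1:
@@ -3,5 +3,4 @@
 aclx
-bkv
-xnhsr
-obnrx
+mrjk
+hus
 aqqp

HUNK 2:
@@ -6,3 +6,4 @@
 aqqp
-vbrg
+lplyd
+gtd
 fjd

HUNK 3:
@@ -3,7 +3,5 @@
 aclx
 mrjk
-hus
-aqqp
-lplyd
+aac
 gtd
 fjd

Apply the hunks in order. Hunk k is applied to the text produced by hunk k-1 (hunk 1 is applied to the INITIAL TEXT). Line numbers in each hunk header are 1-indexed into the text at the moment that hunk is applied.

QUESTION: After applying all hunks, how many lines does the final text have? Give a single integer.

Answer: 9

Derivation:
Hunk 1: at line 3 remove [bkv,xnhsr,obnrx] add [mrjk,hus] -> 10 lines: qzge jbgxu aclx mrjk hus aqqp vbrg fjd xgzq tzs
Hunk 2: at line 6 remove [vbrg] add [lplyd,gtd] -> 11 lines: qzge jbgxu aclx mrjk hus aqqp lplyd gtd fjd xgzq tzs
Hunk 3: at line 3 remove [hus,aqqp,lplyd] add [aac] -> 9 lines: qzge jbgxu aclx mrjk aac gtd fjd xgzq tzs
Final line count: 9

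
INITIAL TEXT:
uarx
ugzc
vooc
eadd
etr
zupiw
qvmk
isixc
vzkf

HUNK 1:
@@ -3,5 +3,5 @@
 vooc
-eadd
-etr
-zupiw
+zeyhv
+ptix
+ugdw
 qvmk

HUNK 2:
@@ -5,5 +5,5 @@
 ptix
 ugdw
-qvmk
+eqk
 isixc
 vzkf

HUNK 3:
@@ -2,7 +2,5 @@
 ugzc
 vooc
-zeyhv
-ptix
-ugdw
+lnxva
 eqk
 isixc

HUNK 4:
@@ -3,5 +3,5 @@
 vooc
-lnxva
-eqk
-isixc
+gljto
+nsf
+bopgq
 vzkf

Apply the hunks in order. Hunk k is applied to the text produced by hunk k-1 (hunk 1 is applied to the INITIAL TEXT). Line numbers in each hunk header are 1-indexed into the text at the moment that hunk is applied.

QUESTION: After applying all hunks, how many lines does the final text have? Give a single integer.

Answer: 7

Derivation:
Hunk 1: at line 3 remove [eadd,etr,zupiw] add [zeyhv,ptix,ugdw] -> 9 lines: uarx ugzc vooc zeyhv ptix ugdw qvmk isixc vzkf
Hunk 2: at line 5 remove [qvmk] add [eqk] -> 9 lines: uarx ugzc vooc zeyhv ptix ugdw eqk isixc vzkf
Hunk 3: at line 2 remove [zeyhv,ptix,ugdw] add [lnxva] -> 7 lines: uarx ugzc vooc lnxva eqk isixc vzkf
Hunk 4: at line 3 remove [lnxva,eqk,isixc] add [gljto,nsf,bopgq] -> 7 lines: uarx ugzc vooc gljto nsf bopgq vzkf
Final line count: 7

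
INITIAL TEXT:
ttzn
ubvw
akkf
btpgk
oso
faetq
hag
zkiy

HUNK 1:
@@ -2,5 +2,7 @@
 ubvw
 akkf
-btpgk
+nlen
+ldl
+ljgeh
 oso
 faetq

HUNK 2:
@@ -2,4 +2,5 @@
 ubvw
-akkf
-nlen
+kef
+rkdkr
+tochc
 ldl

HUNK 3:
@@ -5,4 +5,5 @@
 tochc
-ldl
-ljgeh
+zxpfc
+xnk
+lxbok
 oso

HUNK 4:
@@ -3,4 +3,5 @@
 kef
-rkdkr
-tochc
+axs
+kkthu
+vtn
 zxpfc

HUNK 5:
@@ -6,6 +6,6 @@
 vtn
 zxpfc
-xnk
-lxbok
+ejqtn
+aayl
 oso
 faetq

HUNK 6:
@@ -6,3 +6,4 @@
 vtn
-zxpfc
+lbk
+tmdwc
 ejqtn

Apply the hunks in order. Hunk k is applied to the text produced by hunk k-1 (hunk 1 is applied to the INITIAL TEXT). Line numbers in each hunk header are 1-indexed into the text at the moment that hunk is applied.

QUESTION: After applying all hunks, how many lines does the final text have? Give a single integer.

Hunk 1: at line 2 remove [btpgk] add [nlen,ldl,ljgeh] -> 10 lines: ttzn ubvw akkf nlen ldl ljgeh oso faetq hag zkiy
Hunk 2: at line 2 remove [akkf,nlen] add [kef,rkdkr,tochc] -> 11 lines: ttzn ubvw kef rkdkr tochc ldl ljgeh oso faetq hag zkiy
Hunk 3: at line 5 remove [ldl,ljgeh] add [zxpfc,xnk,lxbok] -> 12 lines: ttzn ubvw kef rkdkr tochc zxpfc xnk lxbok oso faetq hag zkiy
Hunk 4: at line 3 remove [rkdkr,tochc] add [axs,kkthu,vtn] -> 13 lines: ttzn ubvw kef axs kkthu vtn zxpfc xnk lxbok oso faetq hag zkiy
Hunk 5: at line 6 remove [xnk,lxbok] add [ejqtn,aayl] -> 13 lines: ttzn ubvw kef axs kkthu vtn zxpfc ejqtn aayl oso faetq hag zkiy
Hunk 6: at line 6 remove [zxpfc] add [lbk,tmdwc] -> 14 lines: ttzn ubvw kef axs kkthu vtn lbk tmdwc ejqtn aayl oso faetq hag zkiy
Final line count: 14

Answer: 14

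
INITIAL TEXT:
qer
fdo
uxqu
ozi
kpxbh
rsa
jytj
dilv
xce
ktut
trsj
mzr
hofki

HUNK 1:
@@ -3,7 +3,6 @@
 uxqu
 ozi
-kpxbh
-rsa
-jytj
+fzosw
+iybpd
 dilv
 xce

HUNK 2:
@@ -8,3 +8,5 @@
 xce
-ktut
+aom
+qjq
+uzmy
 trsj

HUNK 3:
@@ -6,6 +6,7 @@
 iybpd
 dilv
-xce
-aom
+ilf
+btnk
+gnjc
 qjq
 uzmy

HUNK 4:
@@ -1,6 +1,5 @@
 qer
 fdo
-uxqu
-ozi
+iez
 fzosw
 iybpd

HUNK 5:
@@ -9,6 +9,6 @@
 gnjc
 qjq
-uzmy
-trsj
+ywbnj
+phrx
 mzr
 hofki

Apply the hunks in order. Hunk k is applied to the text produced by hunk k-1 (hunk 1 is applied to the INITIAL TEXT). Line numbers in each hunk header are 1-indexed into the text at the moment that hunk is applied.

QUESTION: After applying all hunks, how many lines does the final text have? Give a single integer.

Hunk 1: at line 3 remove [kpxbh,rsa,jytj] add [fzosw,iybpd] -> 12 lines: qer fdo uxqu ozi fzosw iybpd dilv xce ktut trsj mzr hofki
Hunk 2: at line 8 remove [ktut] add [aom,qjq,uzmy] -> 14 lines: qer fdo uxqu ozi fzosw iybpd dilv xce aom qjq uzmy trsj mzr hofki
Hunk 3: at line 6 remove [xce,aom] add [ilf,btnk,gnjc] -> 15 lines: qer fdo uxqu ozi fzosw iybpd dilv ilf btnk gnjc qjq uzmy trsj mzr hofki
Hunk 4: at line 1 remove [uxqu,ozi] add [iez] -> 14 lines: qer fdo iez fzosw iybpd dilv ilf btnk gnjc qjq uzmy trsj mzr hofki
Hunk 5: at line 9 remove [uzmy,trsj] add [ywbnj,phrx] -> 14 lines: qer fdo iez fzosw iybpd dilv ilf btnk gnjc qjq ywbnj phrx mzr hofki
Final line count: 14

Answer: 14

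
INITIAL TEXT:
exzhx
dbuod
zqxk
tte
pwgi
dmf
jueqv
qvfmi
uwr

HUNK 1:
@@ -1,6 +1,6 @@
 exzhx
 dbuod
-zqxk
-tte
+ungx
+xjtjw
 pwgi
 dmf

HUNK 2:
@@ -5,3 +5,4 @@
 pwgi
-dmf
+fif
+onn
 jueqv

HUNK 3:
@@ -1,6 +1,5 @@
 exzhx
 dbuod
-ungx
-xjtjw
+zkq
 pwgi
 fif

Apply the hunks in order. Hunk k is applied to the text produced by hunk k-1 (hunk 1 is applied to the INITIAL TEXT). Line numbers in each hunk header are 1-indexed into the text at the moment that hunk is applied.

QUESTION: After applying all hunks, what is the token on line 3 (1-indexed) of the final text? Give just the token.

Answer: zkq

Derivation:
Hunk 1: at line 1 remove [zqxk,tte] add [ungx,xjtjw] -> 9 lines: exzhx dbuod ungx xjtjw pwgi dmf jueqv qvfmi uwr
Hunk 2: at line 5 remove [dmf] add [fif,onn] -> 10 lines: exzhx dbuod ungx xjtjw pwgi fif onn jueqv qvfmi uwr
Hunk 3: at line 1 remove [ungx,xjtjw] add [zkq] -> 9 lines: exzhx dbuod zkq pwgi fif onn jueqv qvfmi uwr
Final line 3: zkq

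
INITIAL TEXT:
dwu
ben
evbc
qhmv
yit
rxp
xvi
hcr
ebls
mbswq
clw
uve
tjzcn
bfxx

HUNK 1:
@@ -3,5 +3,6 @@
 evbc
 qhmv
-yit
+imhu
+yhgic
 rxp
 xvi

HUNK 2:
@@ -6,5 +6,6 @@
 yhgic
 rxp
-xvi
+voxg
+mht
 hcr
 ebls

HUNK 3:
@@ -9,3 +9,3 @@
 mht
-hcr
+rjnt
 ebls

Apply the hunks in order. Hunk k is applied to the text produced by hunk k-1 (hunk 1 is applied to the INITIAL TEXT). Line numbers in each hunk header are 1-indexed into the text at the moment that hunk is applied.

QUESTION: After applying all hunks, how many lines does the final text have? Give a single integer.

Hunk 1: at line 3 remove [yit] add [imhu,yhgic] -> 15 lines: dwu ben evbc qhmv imhu yhgic rxp xvi hcr ebls mbswq clw uve tjzcn bfxx
Hunk 2: at line 6 remove [xvi] add [voxg,mht] -> 16 lines: dwu ben evbc qhmv imhu yhgic rxp voxg mht hcr ebls mbswq clw uve tjzcn bfxx
Hunk 3: at line 9 remove [hcr] add [rjnt] -> 16 lines: dwu ben evbc qhmv imhu yhgic rxp voxg mht rjnt ebls mbswq clw uve tjzcn bfxx
Final line count: 16

Answer: 16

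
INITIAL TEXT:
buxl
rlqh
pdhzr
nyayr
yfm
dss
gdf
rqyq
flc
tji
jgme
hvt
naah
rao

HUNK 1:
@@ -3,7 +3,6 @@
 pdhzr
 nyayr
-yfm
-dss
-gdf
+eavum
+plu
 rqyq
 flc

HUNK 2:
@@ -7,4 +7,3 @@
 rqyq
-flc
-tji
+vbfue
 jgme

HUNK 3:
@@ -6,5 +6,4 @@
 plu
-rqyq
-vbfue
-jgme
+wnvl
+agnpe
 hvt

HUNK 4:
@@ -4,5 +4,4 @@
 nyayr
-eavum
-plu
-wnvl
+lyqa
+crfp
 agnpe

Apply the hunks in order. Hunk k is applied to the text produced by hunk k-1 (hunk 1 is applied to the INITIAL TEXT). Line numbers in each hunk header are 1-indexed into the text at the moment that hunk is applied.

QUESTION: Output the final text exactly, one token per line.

Hunk 1: at line 3 remove [yfm,dss,gdf] add [eavum,plu] -> 13 lines: buxl rlqh pdhzr nyayr eavum plu rqyq flc tji jgme hvt naah rao
Hunk 2: at line 7 remove [flc,tji] add [vbfue] -> 12 lines: buxl rlqh pdhzr nyayr eavum plu rqyq vbfue jgme hvt naah rao
Hunk 3: at line 6 remove [rqyq,vbfue,jgme] add [wnvl,agnpe] -> 11 lines: buxl rlqh pdhzr nyayr eavum plu wnvl agnpe hvt naah rao
Hunk 4: at line 4 remove [eavum,plu,wnvl] add [lyqa,crfp] -> 10 lines: buxl rlqh pdhzr nyayr lyqa crfp agnpe hvt naah rao

Answer: buxl
rlqh
pdhzr
nyayr
lyqa
crfp
agnpe
hvt
naah
rao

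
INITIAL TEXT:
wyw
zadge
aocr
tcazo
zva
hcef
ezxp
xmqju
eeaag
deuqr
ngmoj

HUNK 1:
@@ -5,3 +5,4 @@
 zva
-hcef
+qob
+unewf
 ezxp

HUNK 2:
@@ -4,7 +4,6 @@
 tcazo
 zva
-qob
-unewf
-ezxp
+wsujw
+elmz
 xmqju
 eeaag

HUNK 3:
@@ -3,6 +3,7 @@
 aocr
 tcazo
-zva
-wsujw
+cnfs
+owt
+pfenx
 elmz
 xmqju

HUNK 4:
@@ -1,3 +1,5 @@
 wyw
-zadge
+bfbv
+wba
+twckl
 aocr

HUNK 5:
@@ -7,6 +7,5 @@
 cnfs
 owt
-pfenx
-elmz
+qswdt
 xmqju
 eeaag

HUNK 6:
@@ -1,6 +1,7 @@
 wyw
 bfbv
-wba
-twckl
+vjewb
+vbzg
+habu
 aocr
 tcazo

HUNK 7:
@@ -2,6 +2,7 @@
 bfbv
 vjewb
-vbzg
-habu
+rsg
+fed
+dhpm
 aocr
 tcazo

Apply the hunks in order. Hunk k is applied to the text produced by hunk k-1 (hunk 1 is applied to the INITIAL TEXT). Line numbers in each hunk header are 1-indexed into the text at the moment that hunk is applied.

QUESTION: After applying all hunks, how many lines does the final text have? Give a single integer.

Answer: 15

Derivation:
Hunk 1: at line 5 remove [hcef] add [qob,unewf] -> 12 lines: wyw zadge aocr tcazo zva qob unewf ezxp xmqju eeaag deuqr ngmoj
Hunk 2: at line 4 remove [qob,unewf,ezxp] add [wsujw,elmz] -> 11 lines: wyw zadge aocr tcazo zva wsujw elmz xmqju eeaag deuqr ngmoj
Hunk 3: at line 3 remove [zva,wsujw] add [cnfs,owt,pfenx] -> 12 lines: wyw zadge aocr tcazo cnfs owt pfenx elmz xmqju eeaag deuqr ngmoj
Hunk 4: at line 1 remove [zadge] add [bfbv,wba,twckl] -> 14 lines: wyw bfbv wba twckl aocr tcazo cnfs owt pfenx elmz xmqju eeaag deuqr ngmoj
Hunk 5: at line 7 remove [pfenx,elmz] add [qswdt] -> 13 lines: wyw bfbv wba twckl aocr tcazo cnfs owt qswdt xmqju eeaag deuqr ngmoj
Hunk 6: at line 1 remove [wba,twckl] add [vjewb,vbzg,habu] -> 14 lines: wyw bfbv vjewb vbzg habu aocr tcazo cnfs owt qswdt xmqju eeaag deuqr ngmoj
Hunk 7: at line 2 remove [vbzg,habu] add [rsg,fed,dhpm] -> 15 lines: wyw bfbv vjewb rsg fed dhpm aocr tcazo cnfs owt qswdt xmqju eeaag deuqr ngmoj
Final line count: 15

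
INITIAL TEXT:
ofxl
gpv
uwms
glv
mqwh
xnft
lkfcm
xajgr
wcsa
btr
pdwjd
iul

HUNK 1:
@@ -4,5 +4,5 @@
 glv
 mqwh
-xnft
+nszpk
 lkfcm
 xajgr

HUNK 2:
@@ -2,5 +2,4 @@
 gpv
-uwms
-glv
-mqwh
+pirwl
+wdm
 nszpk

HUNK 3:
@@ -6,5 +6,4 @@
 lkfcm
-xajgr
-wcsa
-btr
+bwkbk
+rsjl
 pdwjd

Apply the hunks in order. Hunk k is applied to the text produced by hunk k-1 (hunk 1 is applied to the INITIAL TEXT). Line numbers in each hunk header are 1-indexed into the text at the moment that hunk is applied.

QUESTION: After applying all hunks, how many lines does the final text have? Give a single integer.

Hunk 1: at line 4 remove [xnft] add [nszpk] -> 12 lines: ofxl gpv uwms glv mqwh nszpk lkfcm xajgr wcsa btr pdwjd iul
Hunk 2: at line 2 remove [uwms,glv,mqwh] add [pirwl,wdm] -> 11 lines: ofxl gpv pirwl wdm nszpk lkfcm xajgr wcsa btr pdwjd iul
Hunk 3: at line 6 remove [xajgr,wcsa,btr] add [bwkbk,rsjl] -> 10 lines: ofxl gpv pirwl wdm nszpk lkfcm bwkbk rsjl pdwjd iul
Final line count: 10

Answer: 10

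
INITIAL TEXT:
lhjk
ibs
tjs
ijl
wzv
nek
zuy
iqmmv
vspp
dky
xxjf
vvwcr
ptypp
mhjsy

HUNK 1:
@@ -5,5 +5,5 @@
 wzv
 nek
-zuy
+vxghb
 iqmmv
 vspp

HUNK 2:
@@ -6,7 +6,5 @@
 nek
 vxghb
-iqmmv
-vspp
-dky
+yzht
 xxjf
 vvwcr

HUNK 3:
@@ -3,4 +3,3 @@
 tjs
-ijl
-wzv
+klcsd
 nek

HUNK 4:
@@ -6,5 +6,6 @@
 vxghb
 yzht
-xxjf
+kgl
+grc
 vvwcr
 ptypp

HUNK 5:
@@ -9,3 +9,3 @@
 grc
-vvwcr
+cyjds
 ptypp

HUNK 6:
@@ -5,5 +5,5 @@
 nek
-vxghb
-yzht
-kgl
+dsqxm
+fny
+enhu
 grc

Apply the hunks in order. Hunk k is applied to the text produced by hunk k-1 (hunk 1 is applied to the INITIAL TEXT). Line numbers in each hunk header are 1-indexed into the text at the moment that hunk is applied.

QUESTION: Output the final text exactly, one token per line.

Hunk 1: at line 5 remove [zuy] add [vxghb] -> 14 lines: lhjk ibs tjs ijl wzv nek vxghb iqmmv vspp dky xxjf vvwcr ptypp mhjsy
Hunk 2: at line 6 remove [iqmmv,vspp,dky] add [yzht] -> 12 lines: lhjk ibs tjs ijl wzv nek vxghb yzht xxjf vvwcr ptypp mhjsy
Hunk 3: at line 3 remove [ijl,wzv] add [klcsd] -> 11 lines: lhjk ibs tjs klcsd nek vxghb yzht xxjf vvwcr ptypp mhjsy
Hunk 4: at line 6 remove [xxjf] add [kgl,grc] -> 12 lines: lhjk ibs tjs klcsd nek vxghb yzht kgl grc vvwcr ptypp mhjsy
Hunk 5: at line 9 remove [vvwcr] add [cyjds] -> 12 lines: lhjk ibs tjs klcsd nek vxghb yzht kgl grc cyjds ptypp mhjsy
Hunk 6: at line 5 remove [vxghb,yzht,kgl] add [dsqxm,fny,enhu] -> 12 lines: lhjk ibs tjs klcsd nek dsqxm fny enhu grc cyjds ptypp mhjsy

Answer: lhjk
ibs
tjs
klcsd
nek
dsqxm
fny
enhu
grc
cyjds
ptypp
mhjsy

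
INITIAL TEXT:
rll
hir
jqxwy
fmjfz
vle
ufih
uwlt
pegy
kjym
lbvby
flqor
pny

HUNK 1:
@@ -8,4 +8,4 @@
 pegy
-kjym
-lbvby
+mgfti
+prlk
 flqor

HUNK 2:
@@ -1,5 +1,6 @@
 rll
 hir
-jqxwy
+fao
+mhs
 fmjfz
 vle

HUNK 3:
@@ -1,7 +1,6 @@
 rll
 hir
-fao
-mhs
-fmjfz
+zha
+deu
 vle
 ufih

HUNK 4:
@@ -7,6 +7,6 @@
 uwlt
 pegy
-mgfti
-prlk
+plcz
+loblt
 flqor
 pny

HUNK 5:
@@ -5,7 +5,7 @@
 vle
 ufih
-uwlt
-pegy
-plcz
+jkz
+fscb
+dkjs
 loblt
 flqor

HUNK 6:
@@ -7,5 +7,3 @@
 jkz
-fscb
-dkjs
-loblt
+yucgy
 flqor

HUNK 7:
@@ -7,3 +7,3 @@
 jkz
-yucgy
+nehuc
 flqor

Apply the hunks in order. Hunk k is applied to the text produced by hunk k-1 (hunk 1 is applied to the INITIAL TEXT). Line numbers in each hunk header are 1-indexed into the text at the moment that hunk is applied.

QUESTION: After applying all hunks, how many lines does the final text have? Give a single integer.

Hunk 1: at line 8 remove [kjym,lbvby] add [mgfti,prlk] -> 12 lines: rll hir jqxwy fmjfz vle ufih uwlt pegy mgfti prlk flqor pny
Hunk 2: at line 1 remove [jqxwy] add [fao,mhs] -> 13 lines: rll hir fao mhs fmjfz vle ufih uwlt pegy mgfti prlk flqor pny
Hunk 3: at line 1 remove [fao,mhs,fmjfz] add [zha,deu] -> 12 lines: rll hir zha deu vle ufih uwlt pegy mgfti prlk flqor pny
Hunk 4: at line 7 remove [mgfti,prlk] add [plcz,loblt] -> 12 lines: rll hir zha deu vle ufih uwlt pegy plcz loblt flqor pny
Hunk 5: at line 5 remove [uwlt,pegy,plcz] add [jkz,fscb,dkjs] -> 12 lines: rll hir zha deu vle ufih jkz fscb dkjs loblt flqor pny
Hunk 6: at line 7 remove [fscb,dkjs,loblt] add [yucgy] -> 10 lines: rll hir zha deu vle ufih jkz yucgy flqor pny
Hunk 7: at line 7 remove [yucgy] add [nehuc] -> 10 lines: rll hir zha deu vle ufih jkz nehuc flqor pny
Final line count: 10

Answer: 10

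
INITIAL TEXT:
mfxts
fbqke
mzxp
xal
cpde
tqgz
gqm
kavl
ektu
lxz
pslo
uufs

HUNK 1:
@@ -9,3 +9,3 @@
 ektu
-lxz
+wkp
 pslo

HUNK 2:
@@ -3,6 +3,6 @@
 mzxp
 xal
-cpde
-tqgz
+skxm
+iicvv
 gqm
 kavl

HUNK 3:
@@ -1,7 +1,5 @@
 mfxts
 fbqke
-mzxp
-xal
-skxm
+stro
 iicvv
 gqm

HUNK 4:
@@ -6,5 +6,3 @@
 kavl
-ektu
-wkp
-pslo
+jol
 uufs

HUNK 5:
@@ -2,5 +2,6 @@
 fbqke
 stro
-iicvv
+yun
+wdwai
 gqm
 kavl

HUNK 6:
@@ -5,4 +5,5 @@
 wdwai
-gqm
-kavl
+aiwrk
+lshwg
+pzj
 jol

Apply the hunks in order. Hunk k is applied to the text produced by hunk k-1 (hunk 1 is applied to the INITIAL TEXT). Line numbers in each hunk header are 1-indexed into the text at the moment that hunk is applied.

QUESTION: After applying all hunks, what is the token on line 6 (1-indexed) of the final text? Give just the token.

Hunk 1: at line 9 remove [lxz] add [wkp] -> 12 lines: mfxts fbqke mzxp xal cpde tqgz gqm kavl ektu wkp pslo uufs
Hunk 2: at line 3 remove [cpde,tqgz] add [skxm,iicvv] -> 12 lines: mfxts fbqke mzxp xal skxm iicvv gqm kavl ektu wkp pslo uufs
Hunk 3: at line 1 remove [mzxp,xal,skxm] add [stro] -> 10 lines: mfxts fbqke stro iicvv gqm kavl ektu wkp pslo uufs
Hunk 4: at line 6 remove [ektu,wkp,pslo] add [jol] -> 8 lines: mfxts fbqke stro iicvv gqm kavl jol uufs
Hunk 5: at line 2 remove [iicvv] add [yun,wdwai] -> 9 lines: mfxts fbqke stro yun wdwai gqm kavl jol uufs
Hunk 6: at line 5 remove [gqm,kavl] add [aiwrk,lshwg,pzj] -> 10 lines: mfxts fbqke stro yun wdwai aiwrk lshwg pzj jol uufs
Final line 6: aiwrk

Answer: aiwrk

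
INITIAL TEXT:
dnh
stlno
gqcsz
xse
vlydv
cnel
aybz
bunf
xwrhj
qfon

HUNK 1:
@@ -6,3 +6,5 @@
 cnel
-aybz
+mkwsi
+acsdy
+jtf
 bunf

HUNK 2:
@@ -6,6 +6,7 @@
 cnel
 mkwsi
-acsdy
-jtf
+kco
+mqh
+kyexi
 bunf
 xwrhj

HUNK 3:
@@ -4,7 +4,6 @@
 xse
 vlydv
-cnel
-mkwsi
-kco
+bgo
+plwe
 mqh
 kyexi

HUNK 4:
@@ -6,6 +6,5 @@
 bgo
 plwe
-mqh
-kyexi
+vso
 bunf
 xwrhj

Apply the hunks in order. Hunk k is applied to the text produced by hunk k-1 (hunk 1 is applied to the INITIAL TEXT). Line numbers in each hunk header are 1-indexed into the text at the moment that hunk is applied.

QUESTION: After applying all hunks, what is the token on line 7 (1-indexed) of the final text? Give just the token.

Hunk 1: at line 6 remove [aybz] add [mkwsi,acsdy,jtf] -> 12 lines: dnh stlno gqcsz xse vlydv cnel mkwsi acsdy jtf bunf xwrhj qfon
Hunk 2: at line 6 remove [acsdy,jtf] add [kco,mqh,kyexi] -> 13 lines: dnh stlno gqcsz xse vlydv cnel mkwsi kco mqh kyexi bunf xwrhj qfon
Hunk 3: at line 4 remove [cnel,mkwsi,kco] add [bgo,plwe] -> 12 lines: dnh stlno gqcsz xse vlydv bgo plwe mqh kyexi bunf xwrhj qfon
Hunk 4: at line 6 remove [mqh,kyexi] add [vso] -> 11 lines: dnh stlno gqcsz xse vlydv bgo plwe vso bunf xwrhj qfon
Final line 7: plwe

Answer: plwe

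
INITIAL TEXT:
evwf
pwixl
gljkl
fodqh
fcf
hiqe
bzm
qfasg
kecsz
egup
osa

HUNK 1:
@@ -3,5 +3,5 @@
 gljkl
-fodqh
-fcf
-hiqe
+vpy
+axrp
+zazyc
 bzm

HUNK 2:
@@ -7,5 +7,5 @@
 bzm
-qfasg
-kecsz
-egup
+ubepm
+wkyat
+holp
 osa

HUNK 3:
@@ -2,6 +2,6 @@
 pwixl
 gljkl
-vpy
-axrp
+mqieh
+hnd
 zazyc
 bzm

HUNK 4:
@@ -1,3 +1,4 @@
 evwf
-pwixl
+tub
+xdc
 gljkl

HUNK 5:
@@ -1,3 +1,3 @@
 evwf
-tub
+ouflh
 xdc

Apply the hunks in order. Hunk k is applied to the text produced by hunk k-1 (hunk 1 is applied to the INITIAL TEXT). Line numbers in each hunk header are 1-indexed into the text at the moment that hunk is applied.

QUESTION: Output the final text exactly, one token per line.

Answer: evwf
ouflh
xdc
gljkl
mqieh
hnd
zazyc
bzm
ubepm
wkyat
holp
osa

Derivation:
Hunk 1: at line 3 remove [fodqh,fcf,hiqe] add [vpy,axrp,zazyc] -> 11 lines: evwf pwixl gljkl vpy axrp zazyc bzm qfasg kecsz egup osa
Hunk 2: at line 7 remove [qfasg,kecsz,egup] add [ubepm,wkyat,holp] -> 11 lines: evwf pwixl gljkl vpy axrp zazyc bzm ubepm wkyat holp osa
Hunk 3: at line 2 remove [vpy,axrp] add [mqieh,hnd] -> 11 lines: evwf pwixl gljkl mqieh hnd zazyc bzm ubepm wkyat holp osa
Hunk 4: at line 1 remove [pwixl] add [tub,xdc] -> 12 lines: evwf tub xdc gljkl mqieh hnd zazyc bzm ubepm wkyat holp osa
Hunk 5: at line 1 remove [tub] add [ouflh] -> 12 lines: evwf ouflh xdc gljkl mqieh hnd zazyc bzm ubepm wkyat holp osa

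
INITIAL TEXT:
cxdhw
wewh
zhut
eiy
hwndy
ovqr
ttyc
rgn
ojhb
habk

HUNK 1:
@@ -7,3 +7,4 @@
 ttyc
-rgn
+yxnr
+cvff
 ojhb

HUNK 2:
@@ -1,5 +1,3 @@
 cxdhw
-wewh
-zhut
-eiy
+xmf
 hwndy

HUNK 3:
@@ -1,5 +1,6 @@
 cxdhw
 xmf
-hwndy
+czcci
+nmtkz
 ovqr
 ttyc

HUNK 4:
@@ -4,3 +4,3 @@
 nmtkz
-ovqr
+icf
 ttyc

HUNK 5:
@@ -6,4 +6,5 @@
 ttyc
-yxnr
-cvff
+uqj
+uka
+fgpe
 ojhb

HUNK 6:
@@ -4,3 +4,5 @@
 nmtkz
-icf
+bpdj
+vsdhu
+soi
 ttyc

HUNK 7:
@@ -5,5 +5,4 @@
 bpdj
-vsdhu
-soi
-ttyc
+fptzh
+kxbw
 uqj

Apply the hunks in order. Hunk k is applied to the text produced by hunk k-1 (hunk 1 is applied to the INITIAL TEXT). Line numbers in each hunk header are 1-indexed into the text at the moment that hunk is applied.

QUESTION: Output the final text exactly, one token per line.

Answer: cxdhw
xmf
czcci
nmtkz
bpdj
fptzh
kxbw
uqj
uka
fgpe
ojhb
habk

Derivation:
Hunk 1: at line 7 remove [rgn] add [yxnr,cvff] -> 11 lines: cxdhw wewh zhut eiy hwndy ovqr ttyc yxnr cvff ojhb habk
Hunk 2: at line 1 remove [wewh,zhut,eiy] add [xmf] -> 9 lines: cxdhw xmf hwndy ovqr ttyc yxnr cvff ojhb habk
Hunk 3: at line 1 remove [hwndy] add [czcci,nmtkz] -> 10 lines: cxdhw xmf czcci nmtkz ovqr ttyc yxnr cvff ojhb habk
Hunk 4: at line 4 remove [ovqr] add [icf] -> 10 lines: cxdhw xmf czcci nmtkz icf ttyc yxnr cvff ojhb habk
Hunk 5: at line 6 remove [yxnr,cvff] add [uqj,uka,fgpe] -> 11 lines: cxdhw xmf czcci nmtkz icf ttyc uqj uka fgpe ojhb habk
Hunk 6: at line 4 remove [icf] add [bpdj,vsdhu,soi] -> 13 lines: cxdhw xmf czcci nmtkz bpdj vsdhu soi ttyc uqj uka fgpe ojhb habk
Hunk 7: at line 5 remove [vsdhu,soi,ttyc] add [fptzh,kxbw] -> 12 lines: cxdhw xmf czcci nmtkz bpdj fptzh kxbw uqj uka fgpe ojhb habk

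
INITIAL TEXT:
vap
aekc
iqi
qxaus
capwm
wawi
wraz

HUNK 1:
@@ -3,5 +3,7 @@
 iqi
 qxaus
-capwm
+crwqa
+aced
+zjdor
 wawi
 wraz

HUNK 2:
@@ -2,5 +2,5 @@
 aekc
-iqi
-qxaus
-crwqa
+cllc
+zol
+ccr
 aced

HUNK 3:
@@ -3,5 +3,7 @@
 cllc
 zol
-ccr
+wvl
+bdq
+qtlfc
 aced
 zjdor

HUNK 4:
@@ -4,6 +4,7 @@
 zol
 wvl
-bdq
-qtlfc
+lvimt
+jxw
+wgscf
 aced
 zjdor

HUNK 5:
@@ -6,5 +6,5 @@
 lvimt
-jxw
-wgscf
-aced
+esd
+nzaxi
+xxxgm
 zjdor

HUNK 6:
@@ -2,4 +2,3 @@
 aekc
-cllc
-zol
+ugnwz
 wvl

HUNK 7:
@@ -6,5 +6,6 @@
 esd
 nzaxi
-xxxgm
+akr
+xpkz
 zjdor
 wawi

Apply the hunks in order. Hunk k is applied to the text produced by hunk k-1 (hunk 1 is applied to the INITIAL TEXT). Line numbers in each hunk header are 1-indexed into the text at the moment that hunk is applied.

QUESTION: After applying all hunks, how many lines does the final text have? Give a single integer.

Answer: 12

Derivation:
Hunk 1: at line 3 remove [capwm] add [crwqa,aced,zjdor] -> 9 lines: vap aekc iqi qxaus crwqa aced zjdor wawi wraz
Hunk 2: at line 2 remove [iqi,qxaus,crwqa] add [cllc,zol,ccr] -> 9 lines: vap aekc cllc zol ccr aced zjdor wawi wraz
Hunk 3: at line 3 remove [ccr] add [wvl,bdq,qtlfc] -> 11 lines: vap aekc cllc zol wvl bdq qtlfc aced zjdor wawi wraz
Hunk 4: at line 4 remove [bdq,qtlfc] add [lvimt,jxw,wgscf] -> 12 lines: vap aekc cllc zol wvl lvimt jxw wgscf aced zjdor wawi wraz
Hunk 5: at line 6 remove [jxw,wgscf,aced] add [esd,nzaxi,xxxgm] -> 12 lines: vap aekc cllc zol wvl lvimt esd nzaxi xxxgm zjdor wawi wraz
Hunk 6: at line 2 remove [cllc,zol] add [ugnwz] -> 11 lines: vap aekc ugnwz wvl lvimt esd nzaxi xxxgm zjdor wawi wraz
Hunk 7: at line 6 remove [xxxgm] add [akr,xpkz] -> 12 lines: vap aekc ugnwz wvl lvimt esd nzaxi akr xpkz zjdor wawi wraz
Final line count: 12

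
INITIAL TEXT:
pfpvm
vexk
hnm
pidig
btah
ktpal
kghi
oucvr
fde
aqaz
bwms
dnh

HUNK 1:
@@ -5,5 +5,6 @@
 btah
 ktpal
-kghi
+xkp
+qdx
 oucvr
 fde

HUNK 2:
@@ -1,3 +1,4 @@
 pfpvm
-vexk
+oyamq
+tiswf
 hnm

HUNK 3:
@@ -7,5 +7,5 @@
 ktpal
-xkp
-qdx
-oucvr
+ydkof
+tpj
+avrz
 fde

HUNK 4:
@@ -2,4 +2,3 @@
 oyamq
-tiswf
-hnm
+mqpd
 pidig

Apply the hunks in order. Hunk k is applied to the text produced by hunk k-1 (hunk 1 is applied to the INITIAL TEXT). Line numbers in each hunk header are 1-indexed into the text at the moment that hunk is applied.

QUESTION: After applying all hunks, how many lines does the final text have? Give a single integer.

Hunk 1: at line 5 remove [kghi] add [xkp,qdx] -> 13 lines: pfpvm vexk hnm pidig btah ktpal xkp qdx oucvr fde aqaz bwms dnh
Hunk 2: at line 1 remove [vexk] add [oyamq,tiswf] -> 14 lines: pfpvm oyamq tiswf hnm pidig btah ktpal xkp qdx oucvr fde aqaz bwms dnh
Hunk 3: at line 7 remove [xkp,qdx,oucvr] add [ydkof,tpj,avrz] -> 14 lines: pfpvm oyamq tiswf hnm pidig btah ktpal ydkof tpj avrz fde aqaz bwms dnh
Hunk 4: at line 2 remove [tiswf,hnm] add [mqpd] -> 13 lines: pfpvm oyamq mqpd pidig btah ktpal ydkof tpj avrz fde aqaz bwms dnh
Final line count: 13

Answer: 13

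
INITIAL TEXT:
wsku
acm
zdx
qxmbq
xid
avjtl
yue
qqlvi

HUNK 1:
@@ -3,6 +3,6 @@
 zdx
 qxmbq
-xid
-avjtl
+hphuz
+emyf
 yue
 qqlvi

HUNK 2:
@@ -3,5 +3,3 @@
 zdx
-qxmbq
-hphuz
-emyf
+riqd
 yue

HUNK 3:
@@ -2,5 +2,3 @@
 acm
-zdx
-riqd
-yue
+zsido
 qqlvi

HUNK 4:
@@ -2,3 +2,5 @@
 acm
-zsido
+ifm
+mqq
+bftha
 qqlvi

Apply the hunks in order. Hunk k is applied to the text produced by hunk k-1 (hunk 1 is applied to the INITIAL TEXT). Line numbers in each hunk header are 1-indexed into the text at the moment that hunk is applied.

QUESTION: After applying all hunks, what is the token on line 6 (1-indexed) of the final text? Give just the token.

Answer: qqlvi

Derivation:
Hunk 1: at line 3 remove [xid,avjtl] add [hphuz,emyf] -> 8 lines: wsku acm zdx qxmbq hphuz emyf yue qqlvi
Hunk 2: at line 3 remove [qxmbq,hphuz,emyf] add [riqd] -> 6 lines: wsku acm zdx riqd yue qqlvi
Hunk 3: at line 2 remove [zdx,riqd,yue] add [zsido] -> 4 lines: wsku acm zsido qqlvi
Hunk 4: at line 2 remove [zsido] add [ifm,mqq,bftha] -> 6 lines: wsku acm ifm mqq bftha qqlvi
Final line 6: qqlvi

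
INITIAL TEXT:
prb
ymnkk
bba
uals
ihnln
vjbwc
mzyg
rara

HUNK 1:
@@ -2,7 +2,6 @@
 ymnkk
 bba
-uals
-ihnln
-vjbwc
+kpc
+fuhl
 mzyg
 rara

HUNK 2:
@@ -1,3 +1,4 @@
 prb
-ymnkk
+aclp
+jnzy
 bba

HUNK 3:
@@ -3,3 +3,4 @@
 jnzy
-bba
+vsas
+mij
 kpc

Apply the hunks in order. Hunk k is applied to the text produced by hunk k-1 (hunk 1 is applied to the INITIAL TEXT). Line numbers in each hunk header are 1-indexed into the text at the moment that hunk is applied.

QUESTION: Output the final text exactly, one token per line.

Answer: prb
aclp
jnzy
vsas
mij
kpc
fuhl
mzyg
rara

Derivation:
Hunk 1: at line 2 remove [uals,ihnln,vjbwc] add [kpc,fuhl] -> 7 lines: prb ymnkk bba kpc fuhl mzyg rara
Hunk 2: at line 1 remove [ymnkk] add [aclp,jnzy] -> 8 lines: prb aclp jnzy bba kpc fuhl mzyg rara
Hunk 3: at line 3 remove [bba] add [vsas,mij] -> 9 lines: prb aclp jnzy vsas mij kpc fuhl mzyg rara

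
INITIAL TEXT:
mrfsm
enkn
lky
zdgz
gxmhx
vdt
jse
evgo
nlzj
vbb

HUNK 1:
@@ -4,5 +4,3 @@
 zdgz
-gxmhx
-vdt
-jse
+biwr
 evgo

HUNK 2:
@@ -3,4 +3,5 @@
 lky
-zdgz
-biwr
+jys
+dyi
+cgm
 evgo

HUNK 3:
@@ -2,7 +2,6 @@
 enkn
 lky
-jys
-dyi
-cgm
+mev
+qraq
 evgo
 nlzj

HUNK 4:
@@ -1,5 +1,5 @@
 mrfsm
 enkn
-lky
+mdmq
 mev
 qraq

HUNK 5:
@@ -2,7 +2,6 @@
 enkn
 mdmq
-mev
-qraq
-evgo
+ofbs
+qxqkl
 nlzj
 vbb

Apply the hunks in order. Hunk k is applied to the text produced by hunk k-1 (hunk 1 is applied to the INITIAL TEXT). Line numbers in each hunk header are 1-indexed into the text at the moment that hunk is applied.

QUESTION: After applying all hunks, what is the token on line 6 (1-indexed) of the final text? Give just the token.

Answer: nlzj

Derivation:
Hunk 1: at line 4 remove [gxmhx,vdt,jse] add [biwr] -> 8 lines: mrfsm enkn lky zdgz biwr evgo nlzj vbb
Hunk 2: at line 3 remove [zdgz,biwr] add [jys,dyi,cgm] -> 9 lines: mrfsm enkn lky jys dyi cgm evgo nlzj vbb
Hunk 3: at line 2 remove [jys,dyi,cgm] add [mev,qraq] -> 8 lines: mrfsm enkn lky mev qraq evgo nlzj vbb
Hunk 4: at line 1 remove [lky] add [mdmq] -> 8 lines: mrfsm enkn mdmq mev qraq evgo nlzj vbb
Hunk 5: at line 2 remove [mev,qraq,evgo] add [ofbs,qxqkl] -> 7 lines: mrfsm enkn mdmq ofbs qxqkl nlzj vbb
Final line 6: nlzj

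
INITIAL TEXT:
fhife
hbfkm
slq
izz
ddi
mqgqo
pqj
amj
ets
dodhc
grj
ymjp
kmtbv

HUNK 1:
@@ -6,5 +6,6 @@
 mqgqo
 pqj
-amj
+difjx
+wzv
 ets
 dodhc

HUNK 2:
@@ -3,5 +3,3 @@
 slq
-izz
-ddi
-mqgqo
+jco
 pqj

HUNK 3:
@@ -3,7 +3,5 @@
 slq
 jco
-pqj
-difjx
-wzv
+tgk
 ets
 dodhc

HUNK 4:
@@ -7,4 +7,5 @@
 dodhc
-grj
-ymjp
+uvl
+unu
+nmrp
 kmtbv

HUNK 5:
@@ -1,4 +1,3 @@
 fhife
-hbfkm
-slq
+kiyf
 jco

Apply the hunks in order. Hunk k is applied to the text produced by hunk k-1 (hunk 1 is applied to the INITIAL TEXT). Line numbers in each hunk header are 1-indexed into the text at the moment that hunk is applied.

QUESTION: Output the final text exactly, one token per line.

Hunk 1: at line 6 remove [amj] add [difjx,wzv] -> 14 lines: fhife hbfkm slq izz ddi mqgqo pqj difjx wzv ets dodhc grj ymjp kmtbv
Hunk 2: at line 3 remove [izz,ddi,mqgqo] add [jco] -> 12 lines: fhife hbfkm slq jco pqj difjx wzv ets dodhc grj ymjp kmtbv
Hunk 3: at line 3 remove [pqj,difjx,wzv] add [tgk] -> 10 lines: fhife hbfkm slq jco tgk ets dodhc grj ymjp kmtbv
Hunk 4: at line 7 remove [grj,ymjp] add [uvl,unu,nmrp] -> 11 lines: fhife hbfkm slq jco tgk ets dodhc uvl unu nmrp kmtbv
Hunk 5: at line 1 remove [hbfkm,slq] add [kiyf] -> 10 lines: fhife kiyf jco tgk ets dodhc uvl unu nmrp kmtbv

Answer: fhife
kiyf
jco
tgk
ets
dodhc
uvl
unu
nmrp
kmtbv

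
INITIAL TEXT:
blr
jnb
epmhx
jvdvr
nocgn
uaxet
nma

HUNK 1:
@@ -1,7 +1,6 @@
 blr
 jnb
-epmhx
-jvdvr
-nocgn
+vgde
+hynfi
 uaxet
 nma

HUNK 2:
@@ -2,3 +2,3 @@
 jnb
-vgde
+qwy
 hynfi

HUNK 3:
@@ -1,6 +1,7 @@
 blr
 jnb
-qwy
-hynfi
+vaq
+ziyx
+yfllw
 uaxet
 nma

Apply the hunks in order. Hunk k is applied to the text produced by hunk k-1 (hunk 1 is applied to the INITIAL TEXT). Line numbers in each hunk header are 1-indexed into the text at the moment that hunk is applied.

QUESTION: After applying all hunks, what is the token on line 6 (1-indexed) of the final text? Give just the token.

Hunk 1: at line 1 remove [epmhx,jvdvr,nocgn] add [vgde,hynfi] -> 6 lines: blr jnb vgde hynfi uaxet nma
Hunk 2: at line 2 remove [vgde] add [qwy] -> 6 lines: blr jnb qwy hynfi uaxet nma
Hunk 3: at line 1 remove [qwy,hynfi] add [vaq,ziyx,yfllw] -> 7 lines: blr jnb vaq ziyx yfllw uaxet nma
Final line 6: uaxet

Answer: uaxet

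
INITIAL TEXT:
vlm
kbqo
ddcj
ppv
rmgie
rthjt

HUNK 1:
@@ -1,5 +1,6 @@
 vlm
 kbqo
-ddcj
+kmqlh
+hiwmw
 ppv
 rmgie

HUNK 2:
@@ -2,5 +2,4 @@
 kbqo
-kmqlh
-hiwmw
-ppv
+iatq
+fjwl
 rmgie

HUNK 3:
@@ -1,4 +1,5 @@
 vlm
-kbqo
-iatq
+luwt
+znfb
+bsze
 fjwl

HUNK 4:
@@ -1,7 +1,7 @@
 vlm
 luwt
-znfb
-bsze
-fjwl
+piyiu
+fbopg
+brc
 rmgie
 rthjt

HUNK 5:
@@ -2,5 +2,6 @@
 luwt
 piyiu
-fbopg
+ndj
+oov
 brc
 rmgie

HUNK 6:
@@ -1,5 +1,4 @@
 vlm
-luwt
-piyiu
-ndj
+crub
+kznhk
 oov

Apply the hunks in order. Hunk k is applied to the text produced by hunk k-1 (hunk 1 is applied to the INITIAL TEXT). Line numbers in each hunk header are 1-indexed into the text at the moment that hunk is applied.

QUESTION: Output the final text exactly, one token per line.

Hunk 1: at line 1 remove [ddcj] add [kmqlh,hiwmw] -> 7 lines: vlm kbqo kmqlh hiwmw ppv rmgie rthjt
Hunk 2: at line 2 remove [kmqlh,hiwmw,ppv] add [iatq,fjwl] -> 6 lines: vlm kbqo iatq fjwl rmgie rthjt
Hunk 3: at line 1 remove [kbqo,iatq] add [luwt,znfb,bsze] -> 7 lines: vlm luwt znfb bsze fjwl rmgie rthjt
Hunk 4: at line 1 remove [znfb,bsze,fjwl] add [piyiu,fbopg,brc] -> 7 lines: vlm luwt piyiu fbopg brc rmgie rthjt
Hunk 5: at line 2 remove [fbopg] add [ndj,oov] -> 8 lines: vlm luwt piyiu ndj oov brc rmgie rthjt
Hunk 6: at line 1 remove [luwt,piyiu,ndj] add [crub,kznhk] -> 7 lines: vlm crub kznhk oov brc rmgie rthjt

Answer: vlm
crub
kznhk
oov
brc
rmgie
rthjt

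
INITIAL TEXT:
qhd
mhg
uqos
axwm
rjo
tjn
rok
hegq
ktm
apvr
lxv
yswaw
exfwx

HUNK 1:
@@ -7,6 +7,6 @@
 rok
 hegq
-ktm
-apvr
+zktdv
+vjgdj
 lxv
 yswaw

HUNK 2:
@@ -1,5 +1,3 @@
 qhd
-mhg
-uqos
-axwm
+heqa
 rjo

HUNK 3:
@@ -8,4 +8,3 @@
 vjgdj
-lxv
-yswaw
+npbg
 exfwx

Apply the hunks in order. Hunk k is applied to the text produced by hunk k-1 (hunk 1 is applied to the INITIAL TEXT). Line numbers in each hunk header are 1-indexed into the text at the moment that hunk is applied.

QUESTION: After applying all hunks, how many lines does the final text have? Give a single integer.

Hunk 1: at line 7 remove [ktm,apvr] add [zktdv,vjgdj] -> 13 lines: qhd mhg uqos axwm rjo tjn rok hegq zktdv vjgdj lxv yswaw exfwx
Hunk 2: at line 1 remove [mhg,uqos,axwm] add [heqa] -> 11 lines: qhd heqa rjo tjn rok hegq zktdv vjgdj lxv yswaw exfwx
Hunk 3: at line 8 remove [lxv,yswaw] add [npbg] -> 10 lines: qhd heqa rjo tjn rok hegq zktdv vjgdj npbg exfwx
Final line count: 10

Answer: 10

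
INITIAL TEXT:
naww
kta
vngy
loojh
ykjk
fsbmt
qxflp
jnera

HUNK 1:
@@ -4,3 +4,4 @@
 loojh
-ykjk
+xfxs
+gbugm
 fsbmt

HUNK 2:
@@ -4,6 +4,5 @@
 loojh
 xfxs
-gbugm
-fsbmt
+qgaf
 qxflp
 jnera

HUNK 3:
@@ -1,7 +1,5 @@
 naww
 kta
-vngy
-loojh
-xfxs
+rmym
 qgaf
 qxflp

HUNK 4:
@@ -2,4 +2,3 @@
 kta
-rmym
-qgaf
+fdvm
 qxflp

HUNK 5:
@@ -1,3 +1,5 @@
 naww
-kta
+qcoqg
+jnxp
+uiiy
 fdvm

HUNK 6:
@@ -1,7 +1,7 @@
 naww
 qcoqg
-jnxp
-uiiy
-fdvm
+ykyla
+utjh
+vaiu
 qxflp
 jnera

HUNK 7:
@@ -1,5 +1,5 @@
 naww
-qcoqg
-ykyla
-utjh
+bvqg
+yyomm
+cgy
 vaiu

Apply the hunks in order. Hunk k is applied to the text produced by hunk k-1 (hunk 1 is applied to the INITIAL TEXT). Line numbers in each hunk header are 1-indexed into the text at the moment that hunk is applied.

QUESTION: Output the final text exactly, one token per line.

Hunk 1: at line 4 remove [ykjk] add [xfxs,gbugm] -> 9 lines: naww kta vngy loojh xfxs gbugm fsbmt qxflp jnera
Hunk 2: at line 4 remove [gbugm,fsbmt] add [qgaf] -> 8 lines: naww kta vngy loojh xfxs qgaf qxflp jnera
Hunk 3: at line 1 remove [vngy,loojh,xfxs] add [rmym] -> 6 lines: naww kta rmym qgaf qxflp jnera
Hunk 4: at line 2 remove [rmym,qgaf] add [fdvm] -> 5 lines: naww kta fdvm qxflp jnera
Hunk 5: at line 1 remove [kta] add [qcoqg,jnxp,uiiy] -> 7 lines: naww qcoqg jnxp uiiy fdvm qxflp jnera
Hunk 6: at line 1 remove [jnxp,uiiy,fdvm] add [ykyla,utjh,vaiu] -> 7 lines: naww qcoqg ykyla utjh vaiu qxflp jnera
Hunk 7: at line 1 remove [qcoqg,ykyla,utjh] add [bvqg,yyomm,cgy] -> 7 lines: naww bvqg yyomm cgy vaiu qxflp jnera

Answer: naww
bvqg
yyomm
cgy
vaiu
qxflp
jnera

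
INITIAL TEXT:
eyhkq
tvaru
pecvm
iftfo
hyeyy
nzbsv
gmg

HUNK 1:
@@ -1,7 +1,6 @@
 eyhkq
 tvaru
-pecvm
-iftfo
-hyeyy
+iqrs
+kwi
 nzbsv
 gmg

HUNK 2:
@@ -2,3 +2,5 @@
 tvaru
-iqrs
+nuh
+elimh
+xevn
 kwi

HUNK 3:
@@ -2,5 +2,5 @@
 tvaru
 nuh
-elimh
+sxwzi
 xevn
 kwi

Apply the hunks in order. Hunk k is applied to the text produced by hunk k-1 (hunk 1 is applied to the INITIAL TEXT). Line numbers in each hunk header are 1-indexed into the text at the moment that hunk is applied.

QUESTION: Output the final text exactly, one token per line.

Answer: eyhkq
tvaru
nuh
sxwzi
xevn
kwi
nzbsv
gmg

Derivation:
Hunk 1: at line 1 remove [pecvm,iftfo,hyeyy] add [iqrs,kwi] -> 6 lines: eyhkq tvaru iqrs kwi nzbsv gmg
Hunk 2: at line 2 remove [iqrs] add [nuh,elimh,xevn] -> 8 lines: eyhkq tvaru nuh elimh xevn kwi nzbsv gmg
Hunk 3: at line 2 remove [elimh] add [sxwzi] -> 8 lines: eyhkq tvaru nuh sxwzi xevn kwi nzbsv gmg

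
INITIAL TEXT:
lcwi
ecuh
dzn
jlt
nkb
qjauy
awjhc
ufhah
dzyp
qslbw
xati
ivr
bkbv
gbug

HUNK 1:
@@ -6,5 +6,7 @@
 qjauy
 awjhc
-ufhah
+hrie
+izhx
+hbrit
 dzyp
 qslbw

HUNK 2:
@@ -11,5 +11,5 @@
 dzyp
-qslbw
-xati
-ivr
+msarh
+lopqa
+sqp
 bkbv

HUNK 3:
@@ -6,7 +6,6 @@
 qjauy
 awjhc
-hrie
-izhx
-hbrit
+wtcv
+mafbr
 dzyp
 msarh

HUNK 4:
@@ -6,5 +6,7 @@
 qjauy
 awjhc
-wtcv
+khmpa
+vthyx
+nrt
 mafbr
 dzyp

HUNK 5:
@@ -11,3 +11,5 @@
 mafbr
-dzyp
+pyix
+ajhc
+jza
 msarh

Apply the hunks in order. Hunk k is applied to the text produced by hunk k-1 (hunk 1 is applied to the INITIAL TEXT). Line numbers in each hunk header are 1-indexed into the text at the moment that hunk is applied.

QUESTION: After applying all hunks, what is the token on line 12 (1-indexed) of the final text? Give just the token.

Answer: pyix

Derivation:
Hunk 1: at line 6 remove [ufhah] add [hrie,izhx,hbrit] -> 16 lines: lcwi ecuh dzn jlt nkb qjauy awjhc hrie izhx hbrit dzyp qslbw xati ivr bkbv gbug
Hunk 2: at line 11 remove [qslbw,xati,ivr] add [msarh,lopqa,sqp] -> 16 lines: lcwi ecuh dzn jlt nkb qjauy awjhc hrie izhx hbrit dzyp msarh lopqa sqp bkbv gbug
Hunk 3: at line 6 remove [hrie,izhx,hbrit] add [wtcv,mafbr] -> 15 lines: lcwi ecuh dzn jlt nkb qjauy awjhc wtcv mafbr dzyp msarh lopqa sqp bkbv gbug
Hunk 4: at line 6 remove [wtcv] add [khmpa,vthyx,nrt] -> 17 lines: lcwi ecuh dzn jlt nkb qjauy awjhc khmpa vthyx nrt mafbr dzyp msarh lopqa sqp bkbv gbug
Hunk 5: at line 11 remove [dzyp] add [pyix,ajhc,jza] -> 19 lines: lcwi ecuh dzn jlt nkb qjauy awjhc khmpa vthyx nrt mafbr pyix ajhc jza msarh lopqa sqp bkbv gbug
Final line 12: pyix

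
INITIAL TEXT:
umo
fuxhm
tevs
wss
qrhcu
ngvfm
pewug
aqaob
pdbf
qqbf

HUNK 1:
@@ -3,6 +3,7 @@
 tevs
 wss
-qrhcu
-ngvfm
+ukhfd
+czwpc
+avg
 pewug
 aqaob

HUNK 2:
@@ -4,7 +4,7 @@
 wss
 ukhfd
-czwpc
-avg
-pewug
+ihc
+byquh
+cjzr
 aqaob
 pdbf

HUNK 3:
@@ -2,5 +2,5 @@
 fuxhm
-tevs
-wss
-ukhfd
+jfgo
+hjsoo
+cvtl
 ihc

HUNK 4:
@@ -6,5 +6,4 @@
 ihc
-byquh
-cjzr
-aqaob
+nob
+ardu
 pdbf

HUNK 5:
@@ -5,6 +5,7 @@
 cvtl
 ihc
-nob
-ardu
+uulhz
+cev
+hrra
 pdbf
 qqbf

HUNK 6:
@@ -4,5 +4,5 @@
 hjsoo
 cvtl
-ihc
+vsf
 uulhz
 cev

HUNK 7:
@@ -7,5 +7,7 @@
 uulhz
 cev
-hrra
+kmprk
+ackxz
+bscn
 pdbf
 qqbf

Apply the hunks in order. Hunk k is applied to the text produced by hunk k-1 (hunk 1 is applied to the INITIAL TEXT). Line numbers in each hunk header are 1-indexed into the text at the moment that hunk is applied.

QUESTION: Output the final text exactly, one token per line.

Hunk 1: at line 3 remove [qrhcu,ngvfm] add [ukhfd,czwpc,avg] -> 11 lines: umo fuxhm tevs wss ukhfd czwpc avg pewug aqaob pdbf qqbf
Hunk 2: at line 4 remove [czwpc,avg,pewug] add [ihc,byquh,cjzr] -> 11 lines: umo fuxhm tevs wss ukhfd ihc byquh cjzr aqaob pdbf qqbf
Hunk 3: at line 2 remove [tevs,wss,ukhfd] add [jfgo,hjsoo,cvtl] -> 11 lines: umo fuxhm jfgo hjsoo cvtl ihc byquh cjzr aqaob pdbf qqbf
Hunk 4: at line 6 remove [byquh,cjzr,aqaob] add [nob,ardu] -> 10 lines: umo fuxhm jfgo hjsoo cvtl ihc nob ardu pdbf qqbf
Hunk 5: at line 5 remove [nob,ardu] add [uulhz,cev,hrra] -> 11 lines: umo fuxhm jfgo hjsoo cvtl ihc uulhz cev hrra pdbf qqbf
Hunk 6: at line 4 remove [ihc] add [vsf] -> 11 lines: umo fuxhm jfgo hjsoo cvtl vsf uulhz cev hrra pdbf qqbf
Hunk 7: at line 7 remove [hrra] add [kmprk,ackxz,bscn] -> 13 lines: umo fuxhm jfgo hjsoo cvtl vsf uulhz cev kmprk ackxz bscn pdbf qqbf

Answer: umo
fuxhm
jfgo
hjsoo
cvtl
vsf
uulhz
cev
kmprk
ackxz
bscn
pdbf
qqbf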